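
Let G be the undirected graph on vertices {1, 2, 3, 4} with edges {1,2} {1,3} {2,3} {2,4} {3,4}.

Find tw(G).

2

A width-2 tree decomposition is:
Bags: B1 = {2, 3, 4}  B2 = {1, 2, 3}
Tree: B1–B2
The largest bag has 3 vertices, giving width 2; this decomposition certifies tw(G) ≤ 2. For the lower bound, the 3 vertices {1, 2, 3} are pairwise adjacent, and any tree decomposition puts a clique entirely inside one bag — forcing width ≥ 2. Hence tw(G) = 2 exactly.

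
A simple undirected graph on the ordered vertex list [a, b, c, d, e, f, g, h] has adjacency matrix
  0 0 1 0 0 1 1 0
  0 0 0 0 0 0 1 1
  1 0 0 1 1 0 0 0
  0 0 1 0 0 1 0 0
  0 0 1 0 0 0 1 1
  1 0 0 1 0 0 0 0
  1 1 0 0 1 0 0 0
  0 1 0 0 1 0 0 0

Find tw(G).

2

A width-2 tree decomposition is:
Bags: B1 = {c, d, f}  B2 = {a, c, f}  B3 = {a, c, e}  B4 = {a, e, g}  B5 = {e, g, h}  B6 = {b, g, h}
Tree: B1–B2, B2–B3, B3–B4, B4–B5, B5–B6
Each bag holds 3 vertices, so the decomposition has width 2, which upper-bounds the treewidth. For the lower bound, G contains the cycle d–f–a–c–d, so G is not a forest; only forests have treewidth ≤ 1, hence tw(G) ≥ 2. Therefore the treewidth is 2.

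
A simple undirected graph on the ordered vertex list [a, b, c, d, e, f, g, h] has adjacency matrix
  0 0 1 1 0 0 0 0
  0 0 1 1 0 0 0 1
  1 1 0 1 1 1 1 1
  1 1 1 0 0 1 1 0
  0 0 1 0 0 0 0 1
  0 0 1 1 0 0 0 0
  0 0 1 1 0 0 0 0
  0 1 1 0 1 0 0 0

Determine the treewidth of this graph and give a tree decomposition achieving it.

Each bag holds 3 vertices, so the decomposition has width 2, which upper-bounds the treewidth. Conversely, {c, d, g} is a clique of size 3, and the vertices of any clique must share a bag in every tree decomposition; so some bag has ≥ 3 vertices and tw(G) ≥ 2. Combining the bounds, tw(G) = 2.

Treewidth 2.
One such decomposition:
Bags: B1 = {c, e, h}  B2 = {b, c, h}  B3 = {b, c, d}  B4 = {a, c, d}  B5 = {c, d, g}  B6 = {c, d, f}
Tree: B1–B2, B2–B3, B3–B4, B3–B5, B5–B6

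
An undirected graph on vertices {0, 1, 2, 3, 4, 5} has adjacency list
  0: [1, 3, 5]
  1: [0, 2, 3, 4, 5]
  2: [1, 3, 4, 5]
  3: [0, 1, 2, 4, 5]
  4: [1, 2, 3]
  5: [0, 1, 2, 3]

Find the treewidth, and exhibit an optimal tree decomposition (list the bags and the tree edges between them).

Every bag has size at most 4, so the width is 4 − 1 = 3 and tw(G) ≤ 3. For the lower bound, the 4 vertices {0, 1, 3, 5} are pairwise adjacent, and any tree decomposition puts a clique entirely inside one bag — forcing width ≥ 3. Combining the bounds, tw(G) = 3.

Treewidth 3.
One optimal decomposition is:
Bags: B1 = {1, 2, 3, 5}  B2 = {0, 1, 3, 5}  B3 = {1, 2, 3, 4}
Tree: B1–B2, B1–B3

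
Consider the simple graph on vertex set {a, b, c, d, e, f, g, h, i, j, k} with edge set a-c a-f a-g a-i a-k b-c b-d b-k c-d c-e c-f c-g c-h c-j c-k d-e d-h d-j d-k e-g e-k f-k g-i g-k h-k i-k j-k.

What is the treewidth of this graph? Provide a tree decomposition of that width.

The largest bag has 4 vertices, giving width 3; this decomposition certifies tw(G) ≤ 3. For the lower bound, the 4 vertices {c, d, j, k} are pairwise adjacent, and any tree decomposition puts a clique entirely inside one bag — forcing width ≥ 3. Combining the bounds, tw(G) = 3.

Treewidth 3.
One such decomposition:
Bags: B1 = {c, d, e, k}  B2 = {b, c, d, k}  B3 = {c, d, j, k}  B4 = {c, e, g, k}  B5 = {a, c, g, k}  B6 = {c, d, h, k}  B7 = {a, g, i, k}  B8 = {a, c, f, k}
Tree: B1–B2, B1–B3, B1–B4, B4–B5, B1–B6, B5–B7, B5–B8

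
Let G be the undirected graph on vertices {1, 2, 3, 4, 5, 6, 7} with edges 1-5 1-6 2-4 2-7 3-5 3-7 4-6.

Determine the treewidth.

A width-2 tree decomposition is:
Bags: B1 = {1, 3, 5}  B2 = {1, 3, 7}  B3 = {1, 2, 7}  B4 = {1, 2, 4}  B5 = {1, 4, 6}
Tree: B1–B2, B2–B3, B3–B4, B4–B5
Each bag holds 3 vertices, so the decomposition has width 2, which upper-bounds the treewidth. The edges 1–5–3–7–2–4–6–1 form a cycle, so G is not a tree and its treewidth is at least 2. Hence tw(G) = 2 exactly.

2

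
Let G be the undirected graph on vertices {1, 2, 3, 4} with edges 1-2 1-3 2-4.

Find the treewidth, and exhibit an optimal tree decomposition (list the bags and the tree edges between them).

The largest bag has 2 vertices, giving width 1; this decomposition certifies tw(G) ≤ 1. Since G has at least one edge (e.g. 1–2), it is not an edgeless graph, so tw(G) ≥ 1. Therefore the treewidth is 1.

Treewidth 1.
One optimal decomposition is:
Bags: B1 = {1, 2}  B2 = {1, 3}  B3 = {2, 4}
Tree: B1–B2, B1–B3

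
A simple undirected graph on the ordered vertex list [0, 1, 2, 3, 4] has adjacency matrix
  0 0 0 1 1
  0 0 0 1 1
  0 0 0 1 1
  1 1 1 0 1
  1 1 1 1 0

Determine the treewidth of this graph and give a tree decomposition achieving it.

Every bag has size at most 3, so the width is 3 − 1 = 2 and tw(G) ≤ 2. Conversely, {0, 3, 4} is a clique of size 3, and the vertices of any clique must share a bag in every tree decomposition; so some bag has ≥ 3 vertices and tw(G) ≥ 2. Hence tw(G) = 2 exactly.

Treewidth 2.
One optimal decomposition is:
Bags: B1 = {2, 3, 4}  B2 = {0, 3, 4}  B3 = {1, 3, 4}
Tree: B1–B2, B1–B3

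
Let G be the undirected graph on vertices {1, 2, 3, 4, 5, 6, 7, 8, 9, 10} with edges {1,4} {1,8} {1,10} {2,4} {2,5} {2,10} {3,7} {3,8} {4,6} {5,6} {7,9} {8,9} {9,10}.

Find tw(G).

2

A width-2 tree decomposition is:
Bags: B1 = {2, 5, 6}  B2 = {2, 4, 6}  B3 = {2, 4, 10}  B4 = {1, 4, 10}  B5 = {1, 9, 10}  B6 = {1, 8, 9}  B7 = {7, 8, 9}  B8 = {3, 7, 8}
Tree: B1–B2, B2–B3, B3–B4, B4–B5, B5–B6, B6–B7, B7–B8
The largest bag has 3 vertices, giving width 2; this decomposition certifies tw(G) ≤ 2. The edges 5–6–4–2–5 form a cycle, so G is not a tree and its treewidth is at least 2. The upper and lower bounds meet at 2, so that is the treewidth.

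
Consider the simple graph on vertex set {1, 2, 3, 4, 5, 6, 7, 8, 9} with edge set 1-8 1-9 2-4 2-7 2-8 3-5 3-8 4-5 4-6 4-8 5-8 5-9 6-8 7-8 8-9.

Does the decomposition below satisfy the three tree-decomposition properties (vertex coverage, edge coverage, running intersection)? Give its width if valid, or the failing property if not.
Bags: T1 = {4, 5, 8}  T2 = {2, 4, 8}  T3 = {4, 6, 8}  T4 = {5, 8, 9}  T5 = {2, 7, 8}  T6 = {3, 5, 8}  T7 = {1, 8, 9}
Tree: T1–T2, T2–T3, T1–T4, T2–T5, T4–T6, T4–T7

Yes; width 2.

Checking the three conditions: (i) the bags cover all of {1, 2, 3, 4, 5, 6, 7, 8, 9}; (ii) for each edge, some bag contains both endpoints; (iii) the bags containing any fixed vertex form a subtree. All hold, so the decomposition is valid with width 3 − 1 = 2.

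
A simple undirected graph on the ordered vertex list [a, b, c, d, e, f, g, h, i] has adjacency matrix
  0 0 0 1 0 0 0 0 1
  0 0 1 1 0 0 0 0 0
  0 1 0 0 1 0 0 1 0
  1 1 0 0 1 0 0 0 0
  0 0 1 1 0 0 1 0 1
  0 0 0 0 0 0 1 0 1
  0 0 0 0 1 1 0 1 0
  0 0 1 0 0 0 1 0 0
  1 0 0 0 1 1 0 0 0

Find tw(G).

A width-3 tree decomposition is:
Bags: B1 = {a, b, d, i}  B2 = {b, d, e, i}  B3 = {b, c, e, i}  B4 = {c, e, f, i}  B5 = {c, e, f, g}  B6 = {c, f, g, h}
Tree: B1–B2, B2–B3, B3–B4, B4–B5, B5–B6
Each bag holds 4 vertices, so the decomposition has width 3, which upper-bounds the treewidth. For the lower bound: the 4 vertex sets {a,b,d}, {i}, {e}, {c,f,g,h} are disjoint, each induces a connected subgraph, and every pair is joined by at least one edge of G. Contracting each set to a single vertex therefore yields K_{4} as a minor, and since treewidth is minor-monotone, tw(G) ≥ tw(K_{4}) = 3. The upper and lower bounds meet at 3, so that is the treewidth.

3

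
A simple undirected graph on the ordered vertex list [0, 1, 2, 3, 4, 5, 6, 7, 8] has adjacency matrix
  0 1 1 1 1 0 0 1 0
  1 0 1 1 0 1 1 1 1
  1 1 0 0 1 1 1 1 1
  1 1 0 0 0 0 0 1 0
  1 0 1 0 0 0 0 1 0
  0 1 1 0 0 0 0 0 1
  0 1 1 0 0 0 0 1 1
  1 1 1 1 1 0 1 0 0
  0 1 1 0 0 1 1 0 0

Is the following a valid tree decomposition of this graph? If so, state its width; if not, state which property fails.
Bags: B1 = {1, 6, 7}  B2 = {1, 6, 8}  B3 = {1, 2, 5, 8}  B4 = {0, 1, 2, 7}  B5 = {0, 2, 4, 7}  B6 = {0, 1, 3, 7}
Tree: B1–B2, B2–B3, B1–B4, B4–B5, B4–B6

No — edge (2,6) lies in no bag.

A tree decomposition must satisfy three properties: every vertex lies in some bag; for every edge, both endpoints lie together in some bag; and for every vertex, the bags containing it form a connected subtree. Here edge (2,6) lies in no bag, so the decomposition is invalid.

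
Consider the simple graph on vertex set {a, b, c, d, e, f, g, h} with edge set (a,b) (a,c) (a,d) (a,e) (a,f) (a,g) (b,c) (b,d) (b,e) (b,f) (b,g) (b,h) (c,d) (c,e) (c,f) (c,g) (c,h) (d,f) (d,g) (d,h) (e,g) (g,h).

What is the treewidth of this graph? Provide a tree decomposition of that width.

Treewidth 4.
One optimal decomposition is:
Bags: B1 = {a, b, c, e, g}  B2 = {a, b, c, d, g}  B3 = {b, c, d, g, h}  B4 = {a, b, c, d, f}
Tree: B1–B2, B2–B3, B2–B4

The largest bag has 5 vertices, giving width 4; this decomposition certifies tw(G) ≤ 4. Conversely, {b, c, d, g, h} is a clique of size 5, and the vertices of any clique must share a bag in every tree decomposition; so some bag has ≥ 5 vertices and tw(G) ≥ 4. Therefore the treewidth is 4.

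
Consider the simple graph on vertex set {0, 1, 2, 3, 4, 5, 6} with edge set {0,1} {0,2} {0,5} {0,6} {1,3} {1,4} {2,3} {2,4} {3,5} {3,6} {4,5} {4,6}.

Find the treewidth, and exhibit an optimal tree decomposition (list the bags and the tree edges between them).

Treewidth 3.
One optimal decomposition is:
Bags: B1 = {0, 2, 3, 4}  B2 = {0, 1, 3, 4}  B3 = {0, 3, 4, 6}  B4 = {0, 3, 4, 5}
Tree: B1–B2, B2–B3, B3–B4

Each bag holds 4 vertices, so the decomposition has width 3, which upper-bounds the treewidth. For the lower bound: the 4 vertex sets {0,2}, {1,3}, {4}, {6} are disjoint, each induces a connected subgraph, and every pair is joined by at least one edge of G. Contracting each set to a single vertex therefore yields K_{4} as a minor, and since treewidth is minor-monotone, tw(G) ≥ tw(K_{4}) = 3. Hence tw(G) = 3 exactly.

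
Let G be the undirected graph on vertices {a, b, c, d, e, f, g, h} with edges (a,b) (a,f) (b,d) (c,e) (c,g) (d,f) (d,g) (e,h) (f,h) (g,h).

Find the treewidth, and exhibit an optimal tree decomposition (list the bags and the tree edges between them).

Each bag holds 3 vertices, so the decomposition has width 2, which upper-bounds the treewidth. For the lower bound, G contains the cycle b–a–f–d–b, so G is not a forest; only forests have treewidth ≤ 1, hence tw(G) ≥ 2. Hence tw(G) = 2 exactly.

Treewidth 2.
One optimal decomposition is:
Bags: B1 = {a, b, d}  B2 = {a, d, f}  B3 = {d, f, g}  B4 = {f, g, h}  B5 = {c, g, h}  B6 = {c, e, h}
Tree: B1–B2, B2–B3, B3–B4, B4–B5, B5–B6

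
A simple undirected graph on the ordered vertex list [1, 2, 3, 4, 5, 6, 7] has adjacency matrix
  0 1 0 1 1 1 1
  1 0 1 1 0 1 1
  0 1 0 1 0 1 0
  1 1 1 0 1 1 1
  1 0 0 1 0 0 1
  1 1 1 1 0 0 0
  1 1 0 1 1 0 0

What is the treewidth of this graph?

3

A width-3 tree decomposition is:
Bags: B1 = {1, 4, 5, 7}  B2 = {1, 2, 4, 7}  B3 = {1, 2, 4, 6}  B4 = {2, 3, 4, 6}
Tree: B1–B2, B2–B3, B3–B4
The largest bag has 4 vertices, giving width 3; this decomposition certifies tw(G) ≤ 3. Conversely, {1, 2, 4, 6} is a clique of size 4, and the vertices of any clique must share a bag in every tree decomposition; so some bag has ≥ 4 vertices and tw(G) ≥ 3. Therefore the treewidth is 3.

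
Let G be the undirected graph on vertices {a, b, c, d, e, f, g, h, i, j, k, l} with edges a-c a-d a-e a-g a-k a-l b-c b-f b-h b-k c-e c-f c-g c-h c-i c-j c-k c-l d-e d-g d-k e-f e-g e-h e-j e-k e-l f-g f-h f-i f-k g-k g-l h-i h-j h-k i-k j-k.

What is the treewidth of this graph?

4

A width-4 tree decomposition is:
Bags: B1 = {c, e, f, h, k}  B2 = {c, e, h, j, k}  B3 = {c, e, f, g, k}  B4 = {a, c, e, g, k}  B5 = {a, c, e, g, l}  B6 = {c, f, h, i, k}  B7 = {a, d, e, g, k}  B8 = {b, c, f, h, k}
Tree: B1–B2, B1–B3, B3–B4, B4–B5, B1–B6, B4–B7, B6–B8
Every bag has size at most 5, so the width is 5 − 1 = 4 and tw(G) ≤ 4. For the lower bound, the 5 vertices {a, c, e, g, l} are pairwise adjacent, and any tree decomposition puts a clique entirely inside one bag — forcing width ≥ 4. Combining the bounds, tw(G) = 4.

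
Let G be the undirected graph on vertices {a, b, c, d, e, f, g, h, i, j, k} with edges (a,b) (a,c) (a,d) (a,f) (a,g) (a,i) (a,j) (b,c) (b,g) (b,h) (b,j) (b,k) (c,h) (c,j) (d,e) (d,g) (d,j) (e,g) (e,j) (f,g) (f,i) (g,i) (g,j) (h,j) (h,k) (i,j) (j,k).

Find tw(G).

A width-3 tree decomposition is:
Bags: B1 = {a, f, g, i}  B2 = {a, g, i, j}  B3 = {a, b, g, j}  B4 = {a, d, g, j}  B5 = {a, b, c, j}  B6 = {b, c, h, j}  B7 = {b, h, j, k}  B8 = {d, e, g, j}
Tree: B1–B2, B2–B3, B2–B4, B3–B5, B5–B6, B6–B7, B4–B8
The largest bag has 4 vertices, giving width 3; this decomposition certifies tw(G) ≤ 3. Conversely, {d, e, g, j} is a clique of size 4, and the vertices of any clique must share a bag in every tree decomposition; so some bag has ≥ 4 vertices and tw(G) ≥ 3. The upper and lower bounds meet at 3, so that is the treewidth.

3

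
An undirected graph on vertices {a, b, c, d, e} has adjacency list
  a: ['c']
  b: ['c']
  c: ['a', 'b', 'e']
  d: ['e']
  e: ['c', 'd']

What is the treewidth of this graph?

A width-1 tree decomposition is:
Bags: B1 = {d, e}  B2 = {c, e}  B3 = {b, c}  B4 = {a, c}
Tree: B1–B2, B2–B3, B3–B4
The largest bag has 2 vertices, giving width 1; this decomposition certifies tw(G) ≤ 1. Any graph with an edge has treewidth ≥ 1, and G has the edge d–e. Hence tw(G) = 1 exactly.

1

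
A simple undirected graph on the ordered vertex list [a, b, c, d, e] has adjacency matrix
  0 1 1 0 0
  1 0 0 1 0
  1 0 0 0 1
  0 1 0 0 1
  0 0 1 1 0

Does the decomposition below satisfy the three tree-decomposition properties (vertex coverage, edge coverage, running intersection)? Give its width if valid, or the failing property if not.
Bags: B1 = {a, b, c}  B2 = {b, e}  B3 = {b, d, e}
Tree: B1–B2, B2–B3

No — edge (c,e) lies in no bag.

A tree decomposition must satisfy three properties: every vertex lies in some bag; for every edge, both endpoints lie together in some bag; and for every vertex, the bags containing it form a connected subtree. Here edge (c,e) lies in no bag, so the decomposition is invalid.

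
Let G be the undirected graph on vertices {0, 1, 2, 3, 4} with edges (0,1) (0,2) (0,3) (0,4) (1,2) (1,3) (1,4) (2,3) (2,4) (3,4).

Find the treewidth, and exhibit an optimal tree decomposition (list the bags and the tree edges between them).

Treewidth 4.
One optimal decomposition is:
Bags: B1 = {0, 1, 2, 3, 4}
Tree: (single bag)

A single bag containing all 5 vertices is trivially a valid decomposition of width 4. On the other hand G contains the 5-clique {0, 1, 2, 3, 4}. A clique must lie in a single bag of any decomposition, so no decomposition can have width below 4. The upper and lower bounds meet at 4, so that is the treewidth.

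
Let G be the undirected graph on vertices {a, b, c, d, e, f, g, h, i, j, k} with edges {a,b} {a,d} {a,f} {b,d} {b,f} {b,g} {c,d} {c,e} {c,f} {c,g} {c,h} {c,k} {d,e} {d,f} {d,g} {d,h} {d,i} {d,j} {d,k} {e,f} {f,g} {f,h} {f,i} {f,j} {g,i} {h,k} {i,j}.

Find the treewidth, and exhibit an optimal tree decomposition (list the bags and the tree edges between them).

Each bag holds 4 vertices, so the decomposition has width 3, which upper-bounds the treewidth. Conversely, {c, d, f, g} is a clique of size 4, and the vertices of any clique must share a bag in every tree decomposition; so some bag has ≥ 4 vertices and tw(G) ≥ 3. Therefore the treewidth is 3.

Treewidth 3.
One such decomposition:
Bags: B1 = {c, d, f, g}  B2 = {d, f, g, i}  B3 = {b, d, f, g}  B4 = {d, f, i, j}  B5 = {c, d, f, h}  B6 = {c, d, e, f}  B7 = {a, b, d, f}  B8 = {c, d, h, k}
Tree: B1–B2, B2–B3, B2–B4, B1–B5, B1–B6, B3–B7, B5–B8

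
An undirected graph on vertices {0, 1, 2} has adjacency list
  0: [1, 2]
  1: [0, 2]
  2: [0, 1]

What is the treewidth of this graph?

A width-2 tree decomposition is:
Bags: B1 = {0, 1, 2}
Tree: (single bag)
With just one bag of size 3, the width is 3 − 1 = 2, so tw(G) ≤ 2. On the other hand G contains the 3-clique {0, 1, 2}. A clique must lie in a single bag of any decomposition, so no decomposition can have width below 2. The upper and lower bounds meet at 2, so that is the treewidth.

2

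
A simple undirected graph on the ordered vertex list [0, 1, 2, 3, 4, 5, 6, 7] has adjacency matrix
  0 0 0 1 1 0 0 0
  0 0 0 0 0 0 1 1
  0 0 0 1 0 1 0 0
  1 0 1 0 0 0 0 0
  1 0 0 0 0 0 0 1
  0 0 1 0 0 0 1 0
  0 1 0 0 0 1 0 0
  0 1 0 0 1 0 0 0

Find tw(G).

A width-2 tree decomposition is:
Bags: B1 = {1, 5, 6}  B2 = {1, 5, 7}  B3 = {4, 5, 7}  B4 = {0, 4, 5}  B5 = {0, 3, 5}  B6 = {2, 3, 5}
Tree: B1–B2, B2–B3, B3–B4, B4–B5, B5–B6
The largest bag has 3 vertices, giving width 2; this decomposition certifies tw(G) ≤ 2. For the lower bound, G contains the cycle 5–6–1–7–4–0–3–2–5, so G is not a forest; only forests have treewidth ≤ 1, hence tw(G) ≥ 2. The upper and lower bounds meet at 2, so that is the treewidth.

2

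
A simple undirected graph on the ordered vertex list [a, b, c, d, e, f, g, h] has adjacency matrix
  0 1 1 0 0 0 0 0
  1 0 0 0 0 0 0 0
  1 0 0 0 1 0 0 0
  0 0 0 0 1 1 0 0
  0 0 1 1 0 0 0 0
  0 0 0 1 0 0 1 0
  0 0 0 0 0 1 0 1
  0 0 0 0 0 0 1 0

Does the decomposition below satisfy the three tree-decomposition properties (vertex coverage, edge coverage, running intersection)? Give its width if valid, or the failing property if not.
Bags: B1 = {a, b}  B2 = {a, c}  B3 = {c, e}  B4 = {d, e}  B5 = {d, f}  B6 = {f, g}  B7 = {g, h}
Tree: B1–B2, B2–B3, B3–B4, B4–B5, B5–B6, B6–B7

Checking the three conditions: (i) the bags cover all of {a, b, c, d, e, f, g, h}; (ii) for each edge, some bag contains both endpoints; (iii) the bags containing any fixed vertex form a subtree. All hold, so the decomposition is valid with width 2 − 1 = 1.

Yes; width 1.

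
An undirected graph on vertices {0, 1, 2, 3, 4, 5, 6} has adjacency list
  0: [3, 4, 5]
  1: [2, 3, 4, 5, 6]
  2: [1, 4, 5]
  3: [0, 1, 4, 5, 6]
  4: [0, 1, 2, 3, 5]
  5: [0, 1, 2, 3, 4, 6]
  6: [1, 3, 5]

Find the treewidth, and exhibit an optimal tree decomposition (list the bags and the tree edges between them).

The largest bag has 4 vertices, giving width 3; this decomposition certifies tw(G) ≤ 3. On the other hand G contains the 4-clique {0, 3, 4, 5}. A clique must lie in a single bag of any decomposition, so no decomposition can have width below 3. Combining the bounds, tw(G) = 3.

Treewidth 3.
One such decomposition:
Bags: B1 = {0, 3, 4, 5}  B2 = {1, 3, 4, 5}  B3 = {1, 2, 4, 5}  B4 = {1, 3, 5, 6}
Tree: B1–B2, B2–B3, B2–B4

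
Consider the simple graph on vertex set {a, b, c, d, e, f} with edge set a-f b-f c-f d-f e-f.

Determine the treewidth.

1

A width-1 tree decomposition is:
Bags: B1 = {a, f}  B2 = {c, f}  B3 = {e, f}  B4 = {b, f}  B5 = {d, f}
Tree: B1–B2, B2–B3, B2–B4, B3–B5
The largest bag has 2 vertices, giving width 1; this decomposition certifies tw(G) ≤ 1. G has an edge, so its treewidth is at least 1. Therefore the treewidth is 1.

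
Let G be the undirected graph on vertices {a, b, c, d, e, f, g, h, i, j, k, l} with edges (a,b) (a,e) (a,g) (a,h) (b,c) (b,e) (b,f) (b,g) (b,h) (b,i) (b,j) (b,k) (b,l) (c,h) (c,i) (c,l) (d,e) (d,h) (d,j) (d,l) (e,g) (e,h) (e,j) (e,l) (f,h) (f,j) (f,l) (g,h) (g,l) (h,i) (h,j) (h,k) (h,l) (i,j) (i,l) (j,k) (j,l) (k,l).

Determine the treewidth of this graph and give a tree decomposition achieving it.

Each bag holds 5 vertices, so the decomposition has width 4, which upper-bounds the treewidth. For the lower bound, the 5 vertices {d, e, h, j, l} are pairwise adjacent, and any tree decomposition puts a clique entirely inside one bag — forcing width ≥ 4. Combining the bounds, tw(G) = 4.

Treewidth 4.
One optimal decomposition is:
Bags: B1 = {b, h, i, j, l}  B2 = {b, c, h, i, l}  B3 = {b, e, h, j, l}  B4 = {b, e, g, h, l}  B5 = {d, e, h, j, l}  B6 = {b, h, j, k, l}  B7 = {b, f, h, j, l}  B8 = {a, b, e, g, h}
Tree: B1–B2, B1–B3, B3–B4, B3–B5, B1–B6, B1–B7, B4–B8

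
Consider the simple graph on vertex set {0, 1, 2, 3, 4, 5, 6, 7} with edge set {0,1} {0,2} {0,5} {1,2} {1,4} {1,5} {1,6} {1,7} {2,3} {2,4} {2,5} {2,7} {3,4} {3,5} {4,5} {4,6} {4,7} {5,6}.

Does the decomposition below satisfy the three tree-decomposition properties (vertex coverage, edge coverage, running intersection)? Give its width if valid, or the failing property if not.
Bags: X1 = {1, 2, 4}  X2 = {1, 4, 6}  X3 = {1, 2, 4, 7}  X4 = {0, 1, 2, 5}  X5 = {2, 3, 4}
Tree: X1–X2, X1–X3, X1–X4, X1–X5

No — edge (5,4) lies in no bag.

A tree decomposition must satisfy three properties: every vertex lies in some bag; for every edge, both endpoints lie together in some bag; and for every vertex, the bags containing it form a connected subtree. Here edge (5,4) lies in no bag, so the decomposition is invalid.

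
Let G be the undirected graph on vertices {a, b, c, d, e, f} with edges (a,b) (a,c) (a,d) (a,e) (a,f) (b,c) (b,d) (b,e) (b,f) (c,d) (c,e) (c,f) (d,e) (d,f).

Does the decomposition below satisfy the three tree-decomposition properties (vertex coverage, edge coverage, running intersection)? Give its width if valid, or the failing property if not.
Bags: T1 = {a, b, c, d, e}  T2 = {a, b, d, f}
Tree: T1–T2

A tree decomposition must satisfy three properties: every vertex lies in some bag; for every edge, both endpoints lie together in some bag; and for every vertex, the bags containing it form a connected subtree. Here edge (c,f) lies in no bag, so the decomposition is invalid.

No — edge (c,f) lies in no bag.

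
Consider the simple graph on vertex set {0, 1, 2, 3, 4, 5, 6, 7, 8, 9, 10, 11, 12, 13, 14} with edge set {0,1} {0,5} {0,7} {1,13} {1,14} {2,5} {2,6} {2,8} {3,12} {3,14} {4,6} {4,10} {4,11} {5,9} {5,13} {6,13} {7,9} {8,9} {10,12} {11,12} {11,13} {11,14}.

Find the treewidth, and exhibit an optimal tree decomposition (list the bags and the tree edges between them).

Every bag has size at most 4, so the width is 4 − 1 = 3 and tw(G) ≤ 3. For the lower bound: the 4 vertex sets {3,10,12}, {4}, {11}, {1,6,13,14} are disjoint, each induces a connected subgraph, and every pair is joined by at least one edge of G. Contracting each set to a single vertex therefore yields K_{4} as a minor, and since treewidth is minor-monotone, tw(G) ≥ tw(K_{4}) = 3. The upper and lower bounds meet at 3, so that is the treewidth.

Treewidth 3.
One optimal decomposition is:
Bags: B1 = {3, 4, 10, 12}  B2 = {3, 4, 11, 12}  B3 = {3, 4, 11, 14}  B4 = {4, 6, 11, 14}  B5 = {6, 11, 13, 14}  B6 = {1, 6, 13, 14}  B7 = {1, 2, 6, 13}  B8 = {1, 2, 5, 13}  B9 = {0, 1, 2, 5}  B10 = {0, 2, 5, 8}  B11 = {0, 5, 8, 9}  B12 = {0, 7, 8, 9}
Tree: B1–B2, B2–B3, B3–B4, B4–B5, B5–B6, B6–B7, B7–B8, B8–B9, B9–B10, B10–B11, B11–B12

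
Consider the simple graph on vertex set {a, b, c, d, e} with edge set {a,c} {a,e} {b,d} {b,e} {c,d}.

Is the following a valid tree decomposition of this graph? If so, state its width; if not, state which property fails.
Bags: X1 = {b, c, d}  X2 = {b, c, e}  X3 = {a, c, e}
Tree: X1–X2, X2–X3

Yes; width 2.

Checking the three conditions: (i) the bags cover all of {a, b, c, d, e}; (ii) for each edge, some bag contains both endpoints; (iii) the bags containing any fixed vertex form a subtree. All hold, so the decomposition is valid with width 3 − 1 = 2.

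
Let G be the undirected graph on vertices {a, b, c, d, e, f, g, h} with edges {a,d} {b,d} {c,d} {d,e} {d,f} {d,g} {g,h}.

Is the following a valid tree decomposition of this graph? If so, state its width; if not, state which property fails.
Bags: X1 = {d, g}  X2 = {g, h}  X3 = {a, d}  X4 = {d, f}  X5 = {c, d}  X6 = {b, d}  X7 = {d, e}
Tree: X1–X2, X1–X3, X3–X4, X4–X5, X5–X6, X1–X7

Yes; width 1.

Every vertex of G appears in some bag (union = {a, b, c, d, e, f, g, h}); every edge is covered by a bag; and for each vertex v the set of bags containing v is connected in the bag tree. The decomposition is therefore valid. The largest bag has 2 vertices, so the width is 1.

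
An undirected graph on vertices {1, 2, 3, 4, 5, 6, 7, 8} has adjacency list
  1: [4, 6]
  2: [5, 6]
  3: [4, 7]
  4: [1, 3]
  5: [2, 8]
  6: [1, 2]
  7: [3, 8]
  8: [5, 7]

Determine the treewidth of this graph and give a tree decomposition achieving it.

Every bag has size at most 3, so the width is 3 − 1 = 2 and tw(G) ≤ 2. Since 7–3–4–1–6–2–5–8–7 is a cycle in G, G is not acyclic. Forests are exactly the graphs of treewidth ≤ 1, so tw(G) ≥ 2. Therefore the treewidth is 2.

Treewidth 2.
One optimal decomposition is:
Bags: B1 = {3, 4, 7}  B2 = {1, 4, 7}  B3 = {1, 6, 7}  B4 = {2, 6, 7}  B5 = {2, 5, 7}  B6 = {5, 7, 8}
Tree: B1–B2, B2–B3, B3–B4, B4–B5, B5–B6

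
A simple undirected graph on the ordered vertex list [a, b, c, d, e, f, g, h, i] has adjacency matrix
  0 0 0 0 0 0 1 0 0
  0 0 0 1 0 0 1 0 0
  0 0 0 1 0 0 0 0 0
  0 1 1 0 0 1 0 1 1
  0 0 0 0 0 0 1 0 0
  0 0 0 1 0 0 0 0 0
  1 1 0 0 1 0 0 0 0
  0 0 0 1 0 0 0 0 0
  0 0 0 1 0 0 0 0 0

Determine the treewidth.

A width-1 tree decomposition is:
Bags: B1 = {b, g}  B2 = {b, d}  B3 = {c, d}  B4 = {e, g}  B5 = {d, h}  B6 = {d, f}  B7 = {d, i}  B8 = {a, g}
Tree: B1–B2, B2–B3, B1–B4, B2–B5, B5–B6, B3–B7, B4–B8
The largest bag has 2 vertices, giving width 1; this decomposition certifies tw(G) ≤ 1. Since G has at least one edge (e.g. g–b), it is not an edgeless graph, so tw(G) ≥ 1. Therefore the treewidth is 1.

1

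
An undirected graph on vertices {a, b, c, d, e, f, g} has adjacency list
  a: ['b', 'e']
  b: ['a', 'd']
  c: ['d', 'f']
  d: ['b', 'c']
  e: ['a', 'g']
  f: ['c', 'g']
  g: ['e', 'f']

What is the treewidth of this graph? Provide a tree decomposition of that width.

The largest bag has 3 vertices, giving width 2; this decomposition certifies tw(G) ≤ 2. For the lower bound, G contains the cycle f–c–d–b–a–e–g–f, so G is not a forest; only forests have treewidth ≤ 1, hence tw(G) ≥ 2. Therefore the treewidth is 2.

Treewidth 2.
One optimal decomposition is:
Bags: B1 = {c, d, f}  B2 = {b, d, f}  B3 = {a, b, f}  B4 = {a, e, f}  B5 = {e, f, g}
Tree: B1–B2, B2–B3, B3–B4, B4–B5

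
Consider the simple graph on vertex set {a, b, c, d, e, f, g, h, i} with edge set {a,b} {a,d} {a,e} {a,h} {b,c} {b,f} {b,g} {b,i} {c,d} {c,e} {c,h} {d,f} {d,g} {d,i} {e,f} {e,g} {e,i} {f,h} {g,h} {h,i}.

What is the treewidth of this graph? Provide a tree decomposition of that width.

Each bag holds 5 vertices, so the decomposition has width 4, which upper-bounds the treewidth. For the lower bound: the 5 vertex sets {b,c}, {a,d}, {e,i}, {h}, {g} are disjoint, each induces a connected subgraph, and every pair is joined by at least one edge of G. Contracting each set to a single vertex therefore yields K_{5} as a minor, and since treewidth is minor-monotone, tw(G) ≥ tw(K_{5}) = 4. Hence tw(G) = 4 exactly.

Treewidth 4.
One such decomposition:
Bags: B1 = {b, c, d, e, h}  B2 = {a, b, d, e, h}  B3 = {b, d, e, h, i}  B4 = {b, d, e, g, h}  B5 = {b, d, e, f, h}
Tree: B1–B2, B2–B3, B3–B4, B4–B5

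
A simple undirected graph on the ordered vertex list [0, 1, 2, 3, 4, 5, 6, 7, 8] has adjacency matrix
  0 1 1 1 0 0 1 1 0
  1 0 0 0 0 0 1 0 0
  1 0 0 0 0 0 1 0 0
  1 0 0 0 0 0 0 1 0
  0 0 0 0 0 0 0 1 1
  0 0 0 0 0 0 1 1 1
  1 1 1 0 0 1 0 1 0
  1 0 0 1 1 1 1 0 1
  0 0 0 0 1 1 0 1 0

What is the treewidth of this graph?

2

A width-2 tree decomposition is:
Bags: B1 = {5, 7, 8}  B2 = {5, 6, 7}  B3 = {0, 6, 7}  B4 = {0, 1, 6}  B5 = {4, 7, 8}  B6 = {0, 2, 6}  B7 = {0, 3, 7}
Tree: B1–B2, B2–B3, B3–B4, B1–B5, B4–B6, B3–B7
The largest bag has 3 vertices, giving width 2; this decomposition certifies tw(G) ≤ 2. For the lower bound, the 3 vertices {0, 1, 6} are pairwise adjacent, and any tree decomposition puts a clique entirely inside one bag — forcing width ≥ 2. Hence tw(G) = 2 exactly.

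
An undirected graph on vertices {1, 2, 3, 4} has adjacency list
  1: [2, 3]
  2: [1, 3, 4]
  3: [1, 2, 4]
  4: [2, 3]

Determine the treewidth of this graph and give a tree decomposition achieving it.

Treewidth 2.
One such decomposition:
Bags: B1 = {1, 2, 3}  B2 = {2, 3, 4}
Tree: B1–B2

Every bag has size at most 3, so the width is 3 − 1 = 2 and tw(G) ≤ 2. For the lower bound, the 3 vertices {1, 2, 3} are pairwise adjacent, and any tree decomposition puts a clique entirely inside one bag — forcing width ≥ 2. Combining the bounds, tw(G) = 2.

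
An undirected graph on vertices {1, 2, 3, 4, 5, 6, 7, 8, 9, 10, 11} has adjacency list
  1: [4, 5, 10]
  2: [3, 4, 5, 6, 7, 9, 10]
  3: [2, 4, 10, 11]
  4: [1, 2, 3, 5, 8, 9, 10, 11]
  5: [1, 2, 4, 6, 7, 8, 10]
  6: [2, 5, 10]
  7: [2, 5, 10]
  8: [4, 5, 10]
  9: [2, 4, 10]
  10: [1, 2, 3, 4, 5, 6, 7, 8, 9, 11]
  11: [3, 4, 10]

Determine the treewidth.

3

A width-3 tree decomposition is:
Bags: B1 = {2, 4, 9, 10}  B2 = {2, 4, 5, 10}  B3 = {2, 5, 7, 10}  B4 = {1, 4, 5, 10}  B5 = {2, 3, 4, 10}  B6 = {2, 5, 6, 10}  B7 = {4, 5, 8, 10}  B8 = {3, 4, 10, 11}
Tree: B1–B2, B2–B3, B2–B4, B2–B5, B3–B6, B4–B7, B5–B8
The largest bag has 4 vertices, giving width 3; this decomposition certifies tw(G) ≤ 3. For the lower bound, the 4 vertices {4, 5, 8, 10} are pairwise adjacent, and any tree decomposition puts a clique entirely inside one bag — forcing width ≥ 3. The upper and lower bounds meet at 3, so that is the treewidth.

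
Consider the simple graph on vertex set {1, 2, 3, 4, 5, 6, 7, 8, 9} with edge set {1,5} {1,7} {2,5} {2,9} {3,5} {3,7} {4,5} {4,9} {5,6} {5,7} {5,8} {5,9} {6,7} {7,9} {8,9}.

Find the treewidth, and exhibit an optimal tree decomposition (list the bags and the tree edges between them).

Treewidth 2.
Bags: B1 = {5, 7, 9}  B2 = {4, 5, 9}  B3 = {5, 8, 9}  B4 = {1, 5, 7}  B5 = {5, 6, 7}  B6 = {2, 5, 9}  B7 = {3, 5, 7}
Tree: B1–B2, B2–B3, B1–B4, B4–B5, B1–B6, B5–B7

Each bag holds 3 vertices, so the decomposition has width 2, which upper-bounds the treewidth. Conversely, {5, 8, 9} is a clique of size 3, and the vertices of any clique must share a bag in every tree decomposition; so some bag has ≥ 3 vertices and tw(G) ≥ 2. Hence tw(G) = 2 exactly.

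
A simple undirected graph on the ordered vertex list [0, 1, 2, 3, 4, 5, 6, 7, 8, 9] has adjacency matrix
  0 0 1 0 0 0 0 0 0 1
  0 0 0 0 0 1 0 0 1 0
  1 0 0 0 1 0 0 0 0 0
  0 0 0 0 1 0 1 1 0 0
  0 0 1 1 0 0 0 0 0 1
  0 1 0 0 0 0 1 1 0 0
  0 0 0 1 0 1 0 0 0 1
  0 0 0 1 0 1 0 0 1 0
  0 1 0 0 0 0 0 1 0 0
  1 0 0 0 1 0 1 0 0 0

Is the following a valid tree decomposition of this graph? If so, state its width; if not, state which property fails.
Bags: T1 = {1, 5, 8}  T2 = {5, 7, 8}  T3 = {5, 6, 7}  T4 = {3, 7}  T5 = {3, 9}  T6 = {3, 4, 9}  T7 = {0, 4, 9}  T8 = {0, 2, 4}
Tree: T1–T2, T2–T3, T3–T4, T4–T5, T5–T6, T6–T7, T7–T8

No — edge (6,3) lies in no bag.

A tree decomposition must satisfy three properties: every vertex lies in some bag; for every edge, both endpoints lie together in some bag; and for every vertex, the bags containing it form a connected subtree. Here edge (6,3) lies in no bag, so the decomposition is invalid.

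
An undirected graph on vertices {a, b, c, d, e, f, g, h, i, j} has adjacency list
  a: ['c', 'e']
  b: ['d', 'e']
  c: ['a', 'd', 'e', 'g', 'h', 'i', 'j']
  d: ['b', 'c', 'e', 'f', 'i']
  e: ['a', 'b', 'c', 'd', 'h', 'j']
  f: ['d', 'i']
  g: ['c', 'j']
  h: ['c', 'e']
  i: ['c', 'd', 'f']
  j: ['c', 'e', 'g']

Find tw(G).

2

A width-2 tree decomposition is:
Bags: B1 = {c, d, i}  B2 = {c, d, e}  B3 = {b, d, e}  B4 = {a, c, e}  B5 = {c, e, h}  B6 = {c, e, j}  B7 = {d, f, i}  B8 = {c, g, j}
Tree: B1–B2, B2–B3, B2–B4, B4–B5, B2–B6, B1–B7, B6–B8
Every bag has size at most 3, so the width is 3 − 1 = 2 and tw(G) ≤ 2. Conversely, {c, g, j} is a clique of size 3, and the vertices of any clique must share a bag in every tree decomposition; so some bag has ≥ 3 vertices and tw(G) ≥ 2. Therefore the treewidth is 2.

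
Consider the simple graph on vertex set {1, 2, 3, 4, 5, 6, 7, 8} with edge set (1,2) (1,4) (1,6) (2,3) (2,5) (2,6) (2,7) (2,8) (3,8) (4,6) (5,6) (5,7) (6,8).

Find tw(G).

A width-2 tree decomposition is:
Bags: B1 = {2, 6, 8}  B2 = {1, 2, 6}  B3 = {1, 4, 6}  B4 = {2, 3, 8}  B5 = {2, 5, 6}  B6 = {2, 5, 7}
Tree: B1–B2, B2–B3, B1–B4, B1–B5, B5–B6
Every bag has size at most 3, so the width is 3 − 1 = 2 and tw(G) ≤ 2. For the lower bound, the 3 vertices {2, 3, 8} are pairwise adjacent, and any tree decomposition puts a clique entirely inside one bag — forcing width ≥ 2. Therefore the treewidth is 2.

2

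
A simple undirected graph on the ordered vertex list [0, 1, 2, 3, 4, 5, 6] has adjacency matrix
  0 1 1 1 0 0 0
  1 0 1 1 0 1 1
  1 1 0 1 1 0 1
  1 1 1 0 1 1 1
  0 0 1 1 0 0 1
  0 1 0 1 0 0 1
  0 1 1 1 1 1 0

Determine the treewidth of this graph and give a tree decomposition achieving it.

Treewidth 3.
Bags: B1 = {1, 3, 5, 6}  B2 = {1, 2, 3, 6}  B3 = {2, 3, 4, 6}  B4 = {0, 1, 2, 3}
Tree: B1–B2, B2–B3, B2–B4

The largest bag has 4 vertices, giving width 3; this decomposition certifies tw(G) ≤ 3. For the lower bound, the 4 vertices {0, 1, 2, 3} are pairwise adjacent, and any tree decomposition puts a clique entirely inside one bag — forcing width ≥ 3. Combining the bounds, tw(G) = 3.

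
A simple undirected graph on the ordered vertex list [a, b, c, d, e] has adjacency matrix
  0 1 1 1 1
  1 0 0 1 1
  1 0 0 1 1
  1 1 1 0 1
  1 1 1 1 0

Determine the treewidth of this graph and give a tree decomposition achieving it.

Each bag holds 4 vertices, so the decomposition has width 3, which upper-bounds the treewidth. Conversely, {a, c, d, e} is a clique of size 4, and the vertices of any clique must share a bag in every tree decomposition; so some bag has ≥ 4 vertices and tw(G) ≥ 3. Hence tw(G) = 3 exactly.

Treewidth 3.
Bags: B1 = {a, b, d, e}  B2 = {a, c, d, e}
Tree: B1–B2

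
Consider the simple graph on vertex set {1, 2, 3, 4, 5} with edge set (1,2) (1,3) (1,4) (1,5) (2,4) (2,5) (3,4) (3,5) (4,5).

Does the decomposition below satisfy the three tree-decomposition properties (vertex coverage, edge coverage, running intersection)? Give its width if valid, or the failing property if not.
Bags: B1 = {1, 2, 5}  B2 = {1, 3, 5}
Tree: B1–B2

A tree decomposition must satisfy three properties: every vertex lies in some bag; for every edge, both endpoints lie together in some bag; and for every vertex, the bags containing it form a connected subtree. Here vertex 4 appears in no bag, so the decomposition is invalid.

No — vertex 4 appears in no bag.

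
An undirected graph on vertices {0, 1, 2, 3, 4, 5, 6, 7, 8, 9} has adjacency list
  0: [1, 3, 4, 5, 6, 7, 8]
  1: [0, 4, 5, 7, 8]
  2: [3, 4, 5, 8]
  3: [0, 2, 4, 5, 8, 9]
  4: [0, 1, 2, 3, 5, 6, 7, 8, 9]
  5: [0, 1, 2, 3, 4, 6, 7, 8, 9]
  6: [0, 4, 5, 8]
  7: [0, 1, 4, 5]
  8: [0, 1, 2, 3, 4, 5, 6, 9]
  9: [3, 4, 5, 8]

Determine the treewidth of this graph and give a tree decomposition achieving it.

Treewidth 4.
Bags: B1 = {0, 3, 4, 5, 8}  B2 = {0, 4, 5, 6, 8}  B3 = {2, 3, 4, 5, 8}  B4 = {3, 4, 5, 8, 9}  B5 = {0, 1, 4, 5, 8}  B6 = {0, 1, 4, 5, 7}
Tree: B1–B2, B1–B3, B3–B4, B2–B5, B5–B6

The largest bag has 5 vertices, giving width 4; this decomposition certifies tw(G) ≤ 4. For the lower bound, the 5 vertices {0, 1, 4, 5, 8} are pairwise adjacent, and any tree decomposition puts a clique entirely inside one bag — forcing width ≥ 4. Therefore the treewidth is 4.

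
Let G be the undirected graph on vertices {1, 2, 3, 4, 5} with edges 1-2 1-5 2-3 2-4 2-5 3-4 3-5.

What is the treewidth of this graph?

A width-2 tree decomposition is:
Bags: B1 = {2, 3, 4}  B2 = {2, 3, 5}  B3 = {1, 2, 5}
Tree: B1–B2, B2–B3
Every bag has size at most 3, so the width is 3 − 1 = 2 and tw(G) ≤ 2. Conversely, {1, 2, 5} is a clique of size 3, and the vertices of any clique must share a bag in every tree decomposition; so some bag has ≥ 3 vertices and tw(G) ≥ 2. Combining the bounds, tw(G) = 2.

2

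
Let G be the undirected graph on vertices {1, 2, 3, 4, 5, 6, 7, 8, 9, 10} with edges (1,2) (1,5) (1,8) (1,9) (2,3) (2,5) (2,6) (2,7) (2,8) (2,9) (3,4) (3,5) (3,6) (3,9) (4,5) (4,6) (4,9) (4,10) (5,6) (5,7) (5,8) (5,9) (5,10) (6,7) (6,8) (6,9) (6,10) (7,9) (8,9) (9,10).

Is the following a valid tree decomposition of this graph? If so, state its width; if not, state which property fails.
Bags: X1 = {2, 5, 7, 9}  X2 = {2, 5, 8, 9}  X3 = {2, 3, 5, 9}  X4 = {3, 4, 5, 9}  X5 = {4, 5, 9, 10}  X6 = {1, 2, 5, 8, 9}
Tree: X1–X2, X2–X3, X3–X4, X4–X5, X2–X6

A tree decomposition must satisfy three properties: every vertex lies in some bag; for every edge, both endpoints lie together in some bag; and for every vertex, the bags containing it form a connected subtree. Here vertex 6 appears in no bag, so the decomposition is invalid.

No — vertex 6 appears in no bag.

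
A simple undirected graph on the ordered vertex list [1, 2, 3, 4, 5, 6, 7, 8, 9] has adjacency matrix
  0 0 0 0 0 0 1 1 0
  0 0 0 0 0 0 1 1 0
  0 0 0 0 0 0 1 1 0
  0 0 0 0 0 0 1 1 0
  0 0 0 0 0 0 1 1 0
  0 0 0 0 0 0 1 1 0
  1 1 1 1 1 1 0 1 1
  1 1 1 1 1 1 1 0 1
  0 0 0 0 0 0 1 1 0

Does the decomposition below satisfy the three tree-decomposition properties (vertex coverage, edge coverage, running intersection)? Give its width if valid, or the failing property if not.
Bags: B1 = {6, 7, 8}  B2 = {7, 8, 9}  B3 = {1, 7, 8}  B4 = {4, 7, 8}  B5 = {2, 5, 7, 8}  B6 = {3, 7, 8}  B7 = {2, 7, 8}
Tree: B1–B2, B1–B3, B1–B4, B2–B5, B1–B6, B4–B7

No — bags containing vertex 2 are not connected in the tree.

A tree decomposition must satisfy three properties: every vertex lies in some bag; for every edge, both endpoints lie together in some bag; and for every vertex, the bags containing it form a connected subtree. Here bags containing vertex 2 are not connected in the tree, so the decomposition is invalid.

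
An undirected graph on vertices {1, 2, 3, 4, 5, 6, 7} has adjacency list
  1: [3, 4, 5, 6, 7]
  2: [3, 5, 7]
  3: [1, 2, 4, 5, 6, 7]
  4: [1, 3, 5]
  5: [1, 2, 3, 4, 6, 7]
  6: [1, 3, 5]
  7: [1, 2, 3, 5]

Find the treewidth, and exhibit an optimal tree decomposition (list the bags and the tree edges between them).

Every bag has size at most 4, so the width is 4 − 1 = 3 and tw(G) ≤ 3. On the other hand G contains the 4-clique {1, 3, 4, 5}. A clique must lie in a single bag of any decomposition, so no decomposition can have width below 3. Combining the bounds, tw(G) = 3.

Treewidth 3.
One such decomposition:
Bags: B1 = {2, 3, 5, 7}  B2 = {1, 3, 5, 7}  B3 = {1, 3, 5, 6}  B4 = {1, 3, 4, 5}
Tree: B1–B2, B2–B3, B3–B4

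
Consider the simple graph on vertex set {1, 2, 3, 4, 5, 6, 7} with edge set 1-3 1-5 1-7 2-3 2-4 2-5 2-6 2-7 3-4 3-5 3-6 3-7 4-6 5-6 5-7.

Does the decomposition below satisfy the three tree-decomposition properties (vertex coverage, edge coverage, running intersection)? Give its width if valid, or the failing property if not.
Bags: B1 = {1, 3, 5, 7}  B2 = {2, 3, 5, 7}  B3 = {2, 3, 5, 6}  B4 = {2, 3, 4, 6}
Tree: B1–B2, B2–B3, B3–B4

Yes; width 3.

Vertex coverage: the bags together contain {1, 2, 3, 4, 5, 6, 7}, the full vertex set. Edge coverage: each edge of G has both endpoints in at least one bag. Running intersection: for every vertex, the bags containing it form a connected subtree. All three properties hold, so this is a valid tree decomposition of width max|bag| − 1 = 3, and hence tw(G) ≤ 3.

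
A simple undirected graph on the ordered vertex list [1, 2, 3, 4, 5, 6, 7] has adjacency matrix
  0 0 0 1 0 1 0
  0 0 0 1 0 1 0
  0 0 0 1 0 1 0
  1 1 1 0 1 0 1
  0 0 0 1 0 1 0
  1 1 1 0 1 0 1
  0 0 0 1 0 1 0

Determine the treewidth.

A width-2 tree decomposition is:
Bags: B1 = {3, 4, 6}  B2 = {4, 6, 7}  B3 = {1, 4, 6}  B4 = {2, 4, 6}  B5 = {4, 5, 6}
Tree: B1–B2, B2–B3, B3–B4, B4–B5
Every bag has size at most 3, so the width is 3 − 1 = 2 and tw(G) ≤ 2. The edges 4–3–6–7–4 form a cycle, so G is not a tree and its treewidth is at least 2. Combining the bounds, tw(G) = 2.

2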